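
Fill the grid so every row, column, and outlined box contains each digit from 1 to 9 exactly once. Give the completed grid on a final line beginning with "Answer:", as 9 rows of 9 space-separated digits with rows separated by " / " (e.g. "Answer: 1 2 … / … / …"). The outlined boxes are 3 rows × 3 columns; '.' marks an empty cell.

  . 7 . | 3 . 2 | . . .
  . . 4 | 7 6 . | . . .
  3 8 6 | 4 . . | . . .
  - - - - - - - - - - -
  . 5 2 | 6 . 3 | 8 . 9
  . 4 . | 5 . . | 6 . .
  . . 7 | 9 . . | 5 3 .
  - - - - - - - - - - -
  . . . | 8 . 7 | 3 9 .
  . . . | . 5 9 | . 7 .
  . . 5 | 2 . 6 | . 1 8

Step 1. [r4c1∈{1}] r4c1's peers cover all but 1 ⇒ r4c1=1.
Step 2. [r7c9∈{2,4,5,6}] in row 7, 5 fits only at r7c9. So r7c9=5.
Step 3. [r5c8∈{2}] only 2 remains possible at r5c8, so r5c8=2.
Step 4. [r9c7∈{4}] r9c7 is down to just 4 ⇒ r9c7=4.
Step 5. [r8c7∈{2}] r8c7 is down to just 2, so r8c7=2.
Step 6. [r6c6∈{1,4,8}] r6c6 is the only open cell in col 6 admitting 4 ⇒ r6c6=4.
Step 7. [r7c3∈{1}] r7c3 is down to just 1 ⇒ r7c3=1.
Step 8. [r1c3∈{9}] only 9 remains possible at r1c3 ⇒ r1c3=9.
Step 9. [r1c7∈{1}] nothing but 1 survives at r1c7, so r1c7=1.
Step 10. [r1c8∈{4,5,6,8}] col 8 places 6 nowhere but r1c8. So r1c8=6.
Step 11. [r5c9∈{1,7}] 7 has one home in box 6: r5c9 ⇒ r5c9=7.
Step 12. [r6c2∈{6}] r6c2 is down to just 6, so r6c2=6.
Step 13. [r6c1∈{8}] only 8 remains possible at r6c1, so r6c1=8.
Step 14. [r7c1∈{2,4,6}] across row 7, 6 lands solely at r7c1, so r7c1=6.
Step 15. [r2c1∈{2,5}] in col 1, 2 fits only at r2c1. So r2c1=2.
Step 16. [r9c2∈{3,9}] 9 has one home in col 2: r9c2, so r9c2=9.
Step 17. [r2c8∈{5,8}] across col 8, 8 lands solely at r2c8 ⇒ r2c8=8.
Step 18. [r2c6∈{1,5}] row 2 places 5 nowhere but r2c6. So r2c6=5.
Step 19. [r3c5∈{1,9}] 9 has one home in col 5: r3c5. So r3c5=9.
Step 20. [r5c6∈{1,8}] col 6 places 8 nowhere but r5c6. So r5c6=8.
Step 21. [r6c9∈{1}] only 1 remains possible at r6c9 ⇒ r6c9=1.
Step 22. [r5c3∈{3}] nothing but 3 survives at r5c3. So r5c3=3.
Step 23. [r3c7∈{7}] r3c7's peers cover all but 7. So r3c7=7.
Step 24. [r1c9∈{4}] r1c9 is down to just 4 ⇒ r1c9=4.
Step 25. [r8c9∈{6}] r8c9 is down to just 6. So r8c9=6.
Step 26. [r2c7∈{9}] nothing but 9 survives at r2c7. So r2c7=9.
Step 27. [r1c1∈{5}] r1c1 has the single candidate 5. So r1c1=5.
Step 28. [r2c2∈{1}] r2c2 has the single candidate 1. So r2c2=1.
Step 29. [r2c9∈{3}] only 3 remains possible at r2c9. So r2c9=3.
Step 30. [r3c6∈{1}] r3c6 is down to just 1, so r3c6=1.
Step 31. [r9c5∈{3}] r9c5's peers cover all but 3. So r9c5=3.
Step 32. [r8c3∈{8}] r8c3 is down to just 8 ⇒ r8c3=8.
Step 33. [r8c2∈{3}] r8c2 is down to just 3. So r8c2=3.
Step 34. [r5c1∈{9}] nothing but 9 survives at r5c1, so r5c1=9.
Step 35. [r9c1∈{7}] r9c1 has the single candidate 7. So r9c1=7.
Step 36. [r7c5∈{4}] r7c5 is down to just 4, so r7c5=4.
Step 37. [r8c4∈{1}] r8c4 is down to just 1, so r8c4=1.
Step 38. [r3c9∈{2}] r3c9 has the single candidate 2. So r3c9=2.
Step 39. [r4c5∈{7}] r4c5's peers cover all but 7 ⇒ r4c5=7.
Step 40. [r6c5∈{2}] r6c5 has the single candidate 2, so r6c5=2.
Step 41. [r3c8∈{5}] r3c8 is down to just 5, so r3c8=5.
Step 42. [r1c5∈{8}] nothing but 8 survives at r1c5, so r1c5=8.
Step 43. [r4c8∈{4}] nothing but 4 survives at r4c8, so r4c8=4.
Step 44. [r5c5∈{1}] r5c5's peers cover all but 1. So r5c5=1.
Step 45. [r7c2∈{2}] r7c2's peers cover all but 2 ⇒ r7c2=2.
Step 46. [r8c1∈{4}] nothing but 4 survives at r8c1, so r8c1=4.

Answer: 5 7 9 3 8 2 1 6 4 / 2 1 4 7 6 5 9 8 3 / 3 8 6 4 9 1 7 5 2 / 1 5 2 6 7 3 8 4 9 / 9 4 3 5 1 8 6 2 7 / 8 6 7 9 2 4 5 3 1 / 6 2 1 8 4 7 3 9 5 / 4 3 8 1 5 9 2 7 6 / 7 9 5 2 3 6 4 1 8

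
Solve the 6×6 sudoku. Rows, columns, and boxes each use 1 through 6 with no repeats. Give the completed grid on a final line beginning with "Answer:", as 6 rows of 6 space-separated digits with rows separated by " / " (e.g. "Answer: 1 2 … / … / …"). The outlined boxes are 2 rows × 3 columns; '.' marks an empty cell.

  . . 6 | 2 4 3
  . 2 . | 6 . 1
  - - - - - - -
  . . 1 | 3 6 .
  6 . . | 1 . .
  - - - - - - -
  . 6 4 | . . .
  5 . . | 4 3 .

Step 1. [r1c2∈{1,5}] across row 1, 5 lands solely at r1c2. So r1c2=5.
Step 2. [r3c6∈{2,4,5}] in row 3, 5 fits only at r3c6 ⇒ r3c6=5.
Step 3. [r5c6∈{2}] nothing but 2 survives at r5c6 ⇒ r5c6=2.
Step 4. [r3c1∈{2,4}] across row 3, 2 lands solely at r3c1 ⇒ r3c1=2.
Step 5. [r5c1∈{1,3}] row 5 places 3 nowhere but r5c1. So r5c1=3.
Step 6. [r4c2∈{3,4}] 3 has one home in col 2: r4c2 ⇒ r4c2=3.
Step 7. [r5c5∈{1,5}] r5c5 is the only open cell in row 5 admitting 1 ⇒ r5c5=1.
Step 8. [r4c6∈{4}] r4c6's peers cover all but 4, so r4c6=4.
Step 9. [r2c1∈{4}] r2c1 is down to just 4. So r2c1=4.
Step 10. [r5c4∈{5}] r5c4 has the single candidate 5. So r5c4=5.
Step 11. [r4c5∈{2}] r4c5's peers cover all but 2, so r4c5=2.
Step 12. [r6c6∈{6}] r6c6's peers cover all but 6. So r6c6=6.
Step 13. [r6c2∈{1}] r6c2 is down to just 1. So r6c2=1.
Step 14. [r3c2∈{4}] r3c2 has the single candidate 4. So r3c2=4.
Step 15. [r4c3∈{5}] r4c3 is down to just 5, so r4c3=5.
Step 16. [r2c3∈{3}] r2c3 has the single candidate 3 ⇒ r2c3=3.
Step 17. [r6c3∈{2}] r6c3 is down to just 2 ⇒ r6c3=2.
Step 18. [r1c1∈{1}] nothing but 1 survives at r1c1, so r1c1=1.
Step 19. [r2c5∈{5}] only 5 remains possible at r2c5. So r2c5=5.

Answer: 1 5 6 2 4 3 / 4 2 3 6 5 1 / 2 4 1 3 6 5 / 6 3 5 1 2 4 / 3 6 4 5 1 2 / 5 1 2 4 3 6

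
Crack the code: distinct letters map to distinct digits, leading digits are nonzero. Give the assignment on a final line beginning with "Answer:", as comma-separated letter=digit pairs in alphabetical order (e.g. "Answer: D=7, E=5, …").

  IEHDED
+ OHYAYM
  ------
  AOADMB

Step 1. [col 1: D + M ≡ B (mod 10)] no forcing yet in column 1 (carry-in 0); M=4 is free and consistent — try it. So M=4.
Step 2. [col 1: D + M ≡ B (mod 10)] D=6 is one option consistent with column 1 (D + M ≡ B (mod 10), carry-in 0) — take it. So D=6.
Step 3. [col 1: D + M ≡ B (mod 10)] column 1: given D=6, M=4, carry-in 0, and digits 4,6 already taken and all letters distinct, D+M≡B (mod 10) forces B=0. So B=0.
Step 4. [col 2: E + Y ≡ M (mod 10)] Y=5 is one option consistent with column 2 (E + Y ≡ M (mod 10), carry-in 1) — take it. So Y=5.
Step 5. [col 2: E + Y ≡ M (mod 10)] in column 2 we have E+Y≡M with carry-in 1; given Y=5, M=4 and digits 0,4,5,6 already taken and all letters distinct, that pins E to 8 ⇒ E=8.
Step 6. [col 3: D + A ≡ D (mod 10)] column 3 reads D+A+carry(1)=D with D=6; with digits 0,4,5,6,8 already taken and all letters distinct, the only value for A is 9, so A=9.
Step 7. [col 4: H + Y ≡ A (mod 10)] from column 4 (Y=5, A=9, carry-in 1, digits 0,4,5,6,8,9 already taken and all letters distinct): H must equal 3. So H=3.
Step 8. [col 5: E + H ≡ O (mod 10)] in column 5 we have E+H≡O with carry-in 0; given E=8, H=3 and digits 0,3,4,5,6,8,9 already taken and all letters distinct, that pins O to 1. So O=1.
Step 9. [col 6: I + O ≡ A (mod 10)] in column 6 we have I+O≡A with carry-in 1; given O=1, A=9 and digits 0,1,3,4,5,6,8,9 already taken and all letters distinct, that pins I to 7. So I=7.

Answer: A=9, B=0, D=6, E=8, H=3, I=7, M=4, O=1, Y=5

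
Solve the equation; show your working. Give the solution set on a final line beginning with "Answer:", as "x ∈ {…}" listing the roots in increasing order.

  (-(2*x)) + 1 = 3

Step 1. [(-(2*x)) + 1 = 3] the outer +1 inverts by subtracting 1. So sub: -(2*x) = 2.
Step 2. [-(2*x) = 2] leading − — multiply by −1. So neg: 2*x = -2.
Step 3. [2*x = -2] LHS = 2·(…); ÷2 both sides, so div: x = -1.

Answer: x ∈ {-1}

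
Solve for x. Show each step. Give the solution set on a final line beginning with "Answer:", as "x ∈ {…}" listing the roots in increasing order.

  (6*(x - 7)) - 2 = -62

Step 1. [(6*(x - 7)) - 2 = -62] add 2: x sits inside (… - 2). So sub: 6*(x - 7) = -60.
Step 2. [6*(x - 7) = -60] divide by the outer 6. So div: x - 7 = -10.
Step 3. [x - 7 = -10] peel the -7: add 7 from each side, so sub: x = -3.

Answer: x ∈ {-3}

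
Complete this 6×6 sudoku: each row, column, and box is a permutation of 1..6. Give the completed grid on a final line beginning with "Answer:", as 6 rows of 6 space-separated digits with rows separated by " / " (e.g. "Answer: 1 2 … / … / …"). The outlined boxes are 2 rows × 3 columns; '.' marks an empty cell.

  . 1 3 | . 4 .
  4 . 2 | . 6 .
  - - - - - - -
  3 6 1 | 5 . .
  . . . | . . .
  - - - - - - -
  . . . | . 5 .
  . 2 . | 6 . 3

Step 1. [r4c1∈{2,5}] across col 1, 2 lands solely at r4c1, so r4c1=2.
Step 2. [r6c5∈{1}] only 1 remains possible at r6c5, so r6c5=1.
Step 3. [r3c6∈{2,4}] r3c6 is the only open cell in row 3 admitting 4. So r3c6=4.
Step 4. [r6c3∈{4,5}] 4 has one home in row 6: r6c3, so r6c3=4.
Step 5. [r2c2∈{5}] only 5 remains possible at r2c2. So r2c2=5.
Step 6. [r2c4∈{1,3}] 3 has one home in row 2: r2c4, so r2c4=3.
Step 7. [r1c4∈{2}] r1c4's peers cover all but 2 ⇒ r1c4=2.
Step 8. [r5c3∈{6}] r5c3 is down to just 6 ⇒ r5c3=6.
Step 9. [r4c4∈{1}] r4c4 is down to just 1. So r4c4=1.
Step 10. [r1c1∈{6}] nothing but 6 survives at r1c1, so r1c1=6.
Step 11. [r3c5∈{2}] r3c5's peers cover all but 2, so r3c5=2.
Step 12. [r4c3∈{5}] r4c3 is down to just 5 ⇒ r4c3=5.
Step 13. [r5c6∈{2}] r5c6 has the single candidate 2 ⇒ r5c6=2.
Step 14. [r4c2∈{4}] only 4 remains possible at r4c2, so r4c2=4.
Step 15. [r2c6∈{1}] r2c6's peers cover all but 1 ⇒ r2c6=1.
Step 16. [r4c6∈{6}] r4c6 has the single candidate 6 ⇒ r4c6=6.
Step 17. [r1c6∈{5}] nothing but 5 survives at r1c6 ⇒ r1c6=5.
Step 18. [r6c1∈{5}] r6c1 has the single candidate 5, so r6c1=5.
Step 19. [r5c2∈{3}] r5c2 is down to just 3, so r5c2=3.
Step 20. [r5c4∈{4}] r5c4 has the single candidate 4 ⇒ r5c4=4.
Step 21. [r4c5∈{3}] nothing but 3 survives at r4c5 ⇒ r4c5=3.
Step 22. [r5c1∈{1}] r5c1 has the single candidate 1 ⇒ r5c1=1.

Answer: 6 1 3 2 4 5 / 4 5 2 3 6 1 / 3 6 1 5 2 4 / 2 4 5 1 3 6 / 1 3 6 4 5 2 / 5 2 4 6 1 3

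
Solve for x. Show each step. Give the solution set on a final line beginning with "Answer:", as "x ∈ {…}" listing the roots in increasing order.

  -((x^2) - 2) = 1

Step 1. [-((x^2) - 2) = 1] LHS negated; negate both sides, so neg: (x^2) - 2 = -1.
Step 2. [(x^2) - 2 = -1] 2 comes off first (add 2). So sub: x^2 = 1.
Step 3. [x^2 = 1] √ both sides: 1 ≥ 0 gives two branches, so sqrt: x = 1 or -1.

Answer: x ∈ {-1, 1}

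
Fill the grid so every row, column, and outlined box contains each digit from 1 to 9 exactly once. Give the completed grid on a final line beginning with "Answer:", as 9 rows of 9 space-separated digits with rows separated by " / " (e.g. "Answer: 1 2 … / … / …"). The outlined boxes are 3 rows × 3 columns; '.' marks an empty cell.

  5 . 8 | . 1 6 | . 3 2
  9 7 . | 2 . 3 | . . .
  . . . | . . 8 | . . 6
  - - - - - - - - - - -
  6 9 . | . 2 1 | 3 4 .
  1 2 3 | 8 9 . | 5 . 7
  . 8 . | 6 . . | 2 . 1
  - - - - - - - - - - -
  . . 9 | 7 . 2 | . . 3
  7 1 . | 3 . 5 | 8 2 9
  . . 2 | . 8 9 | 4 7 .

Step 1. [r1c2∈{4}] r1c2's peers cover all but 4. So r1c2=4.
Step 2. [r2c7∈{1}] only 1 remains possible at r2c7. So r2c7=1.
Step 3. [r9c2∈{3,5,6}] across row 9, 6 lands solely at r9c2. So r9c2=6.
Step 4. [r3c5∈{4,5,7}] in box 2, 7 fits only at r3c5, so r3c5=7.
Step 5. [r6c1∈{4}] r6c1 has the single candidate 4, so r6c1=4.
Step 6. [r2c9∈{4,5,8}] in col 9, 4 fits only at r2c9. So r2c9=4.
Step 7. [r2c5∈{5}] only 5 remains possible at r2c5, so r2c5=5.
Step 8. [r3c7∈{9}] nothing but 9 survives at r3c7. So r3c7=9.
Step 9. [r4c3∈{5,7}] 7 has one home in row 4: r4c3. So r4c3=7.
Step 10. [r7c8∈{1,5,6}] row 7 places 1 nowhere but r7c8 ⇒ r7c8=1.
Step 11. [r8c5∈{4,6}] across row 8, 6 lands solely at r8c5 ⇒ r8c5=6.
Step 12. [r3c2∈{3}] r3c2 has the single candidate 3, so r3c2=3.
Step 13. [r4c4∈{5}] r4c4 is down to just 5, so r4c4=5.
Step 14. [r5c6∈{4}] nothing but 4 survives at r5c6, so r5c6=4.
Step 15. [r9c1∈{3}] nothing but 3 survives at r9c1 ⇒ r9c1=3.
Step 16. [r7c5∈{4}] nothing but 4 survives at r7c5, so r7c5=4.
Step 17. [r1c7∈{7}] r1c7 is down to just 7, so r1c7=7.
Step 18. [r9c9∈{5}] only 5 remains possible at r9c9, so r9c9=5.
Step 19. [r7c7∈{6}] r7c7 has the single candidate 6. So r7c7=6.
Step 20. [r2c3∈{6}] r2c3 has the single candidate 6, so r2c3=6.
Step 21. [r9c4∈{1}] nothing but 1 survives at r9c4. So r9c4=1.
Step 22. [r3c8∈{5}] r3c8 is down to just 5. So r3c8=5.
Step 23. [r3c1∈{2}] nothing but 2 survives at r3c1. So r3c1=2.
Step 24. [r6c6∈{7}] r6c6 has the single candidate 7 ⇒ r6c6=7.
Step 25. [r6c3∈{5}] r6c3's peers cover all but 5, so r6c3=5.
Step 26. [r2c8∈{8}] r2c8 is down to just 8. So r2c8=8.
Step 27. [r5c8∈{6}] r5c8 is down to just 6. So r5c8=6.
Step 28. [r8c3∈{4}] r8c3 has the single candidate 4. So r8c3=4.
Step 29. [r7c1∈{8}] r7c1's peers cover all but 8 ⇒ r7c1=8.
Step 30. [r3c3∈{1}] nothing but 1 survives at r3c3 ⇒ r3c3=1.
Step 31. [r1c4∈{9}] only 9 remains possible at r1c4. So r1c4=9.
Step 32. [r3c4∈{4}] only 4 remains possible at r3c4. So r3c4=4.
Step 33. [r6c8∈{9}] r6c8's peers cover all but 9, so r6c8=9.
Step 34. [r7c2∈{5}] only 5 remains possible at r7c2, so r7c2=5.
Step 35. [r4c9∈{8}] r4c9 has the single candidate 8 ⇒ r4c9=8.
Step 36. [r6c5∈{3}] r6c5 has the single candidate 3, so r6c5=3.

Answer: 5 4 8 9 1 6 7 3 2 / 9 7 6 2 5 3 1 8 4 / 2 3 1 4 7 8 9 5 6 / 6 9 7 5 2 1 3 4 8 / 1 2 3 8 9 4 5 6 7 / 4 8 5 6 3 7 2 9 1 / 8 5 9 7 4 2 6 1 3 / 7 1 4 3 6 5 8 2 9 / 3 6 2 1 8 9 4 7 5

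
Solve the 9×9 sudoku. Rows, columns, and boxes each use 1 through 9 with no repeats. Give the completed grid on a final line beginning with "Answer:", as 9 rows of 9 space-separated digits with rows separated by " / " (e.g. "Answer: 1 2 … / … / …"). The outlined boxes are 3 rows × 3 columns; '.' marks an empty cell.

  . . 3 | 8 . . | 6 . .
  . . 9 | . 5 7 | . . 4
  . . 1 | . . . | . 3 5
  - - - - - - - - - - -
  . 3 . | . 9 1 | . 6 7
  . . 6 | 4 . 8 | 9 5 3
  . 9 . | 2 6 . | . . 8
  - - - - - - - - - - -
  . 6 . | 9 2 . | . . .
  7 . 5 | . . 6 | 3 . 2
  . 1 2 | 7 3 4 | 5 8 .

Step 1. [r4c7∈{2,4}] in box 6, 2 fits only at r4c7. So r4c7=2.
Step 2. [r8c8∈{1,4,9}] in row 8, 9 fits only at r8c8 ⇒ r8c8=9.
Step 3. [r8c2∈{4,8}] row 8 places 4 nowhere but r8c2, so r8c2=4.
Step 4. [r1c2∈{2,5,7}] in col 2, 5 fits only at r1c2, so r1c2=5.
Step 5. [r1c8∈{1,2,7}] r1c8 is the only open cell in row 1 admitting 7 ⇒ r1c8=7.
Step 6. [r3c7∈{8}] nothing but 8 survives at r3c7 ⇒ r3c7=8.
Step 7. [r2c7∈{1}] r2c7's peers cover all but 1. So r2c7=1.
Step 8. [r6c7∈{4}] r6c7 is down to just 4 ⇒ r6c7=4.
Step 9. [r2c8∈{2}] r2c8 has the single candidate 2 ⇒ r2c8=2.
Step 10. [r3c2∈{2,7}] r3c2 is the only open cell in row 3 admitting 7, so r3c2=7.
Step 11. [r3c6∈{2,9}] r3c6 is the only open cell in row 3 admitting 9. So r3c6=9.
Step 12. [r3c1∈{2,4,6}] row 3 places 2 nowhere but r3c1, so r3c1=2.
Step 13. [r4c3∈{4,8}] r4c3 is the only open cell in col 3 admitting 4. So r4c3=4.
Step 14. [r4c1∈{5,8}] across row 4, 8 lands solely at r4c1 ⇒ r4c1=8.
Step 15. [r6c8∈{1}] r6c8's peers cover all but 1. So r6c8=1.
Step 16. [r1c5∈{1,4}] across row 1, 1 lands solely at r1c5 ⇒ r1c5=1.
Step 17. [r3c4∈{6}] r3c4 has the single candidate 6 ⇒ r3c4=6.
Step 18. [r4c4∈{5}] r4c4 has the single candidate 5, so r4c4=5.
Step 19. [r7c3∈{8}] r7c3's peers cover all but 8. So r7c3=8.
Step 20. [r9c9∈{6}] r9c9 has the single candidate 6 ⇒ r9c9=6.
Step 21. [r7c7∈{7}] r7c7 has the single candidate 7. So r7c7=7.
Step 22. [r1c6∈{2}] only 2 remains possible at r1c6, so r1c6=2.
Step 23. [r7c8∈{4}] r7c8 is down to just 4 ⇒ r7c8=4.
Step 24. [r5c2∈{2}] only 2 remains possible at r5c2 ⇒ r5c2=2.
Step 25. [r1c1∈{4}] only 4 remains possible at r1c1, so r1c1=4.
Step 26. [r7c6∈{5}] nothing but 5 survives at r7c6 ⇒ r7c6=5.
Step 27. [r8c5∈{8}] r8c5 has the single candidate 8, so r8c5=8.
Step 28. [r5c1∈{1}] nothing but 1 survives at r5c1 ⇒ r5c1=1.
Step 29. [r2c4∈{3}] nothing but 3 survives at r2c4. So r2c4=3.
Step 30. [r2c1∈{6}] r2c1 is down to just 6, so r2c1=6.
Step 31. [r5c5∈{7}] r5c5's peers cover all but 7, so r5c5=7.
Step 32. [r2c2∈{8}] r2c2 is down to just 8, so r2c2=8.
Step 33. [r6c6∈{3}] only 3 remains possible at r6c6 ⇒ r6c6=3.
Step 34. [r6c3∈{7}] r6c3's peers cover all but 7. So r6c3=7.
Step 35. [r9c1∈{9}] r9c1 is down to just 9, so r9c1=9.
Step 36. [r7c1∈{3}] only 3 remains possible at r7c1 ⇒ r7c1=3.
Step 37. [r7c9∈{1}] only 1 remains possible at r7c9, so r7c9=1.
Step 38. [r3c5∈{4}] r3c5 is down to just 4. So r3c5=4.
Step 39. [r8c4∈{1}] r8c4 has the single candidate 1 ⇒ r8c4=1.
Step 40. [r6c1∈{5}] nothing but 5 survives at r6c1. So r6c1=5.
Step 41. [r1c9∈{9}] r1c9 has the single candidate 9. So r1c9=9.

Answer: 4 5 3 8 1 2 6 7 9 / 6 8 9 3 5 7 1 2 4 / 2 7 1 6 4 9 8 3 5 / 8 3 4 5 9 1 2 6 7 / 1 2 6 4 7 8 9 5 3 / 5 9 7 2 6 3 4 1 8 / 3 6 8 9 2 5 7 4 1 / 7 4 5 1 8 6 3 9 2 / 9 1 2 7 3 4 5 8 6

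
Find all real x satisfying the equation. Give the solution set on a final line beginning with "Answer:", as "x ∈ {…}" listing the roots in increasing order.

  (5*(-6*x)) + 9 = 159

Step 1. [(5*(-6*x)) + 9 = 159] peel the +9: subtract 9 from each side. So sub: 5*(-6*x) = 150.
Step 2. [5*(-6*x) = 150] divide by the outer 5. So div: -6*x = 30.
Step 3. [-6*x = 30] LHS = -6·(…); ÷-6 both sides, so div: x = -5.

Answer: x ∈ {-5}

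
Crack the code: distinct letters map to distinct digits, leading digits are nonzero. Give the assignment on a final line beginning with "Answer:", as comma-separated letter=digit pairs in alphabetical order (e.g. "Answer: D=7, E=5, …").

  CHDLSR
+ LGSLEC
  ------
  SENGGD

Step 1. [col 1: R + C ≡ D (mod 10)] no forcing yet in column 1 (carry-in 0); R=9 is free and consistent — try it, so R=9.
Step 2. [col 1: R + C ≡ D (mod 10)] column 1 (R + C ≡ D (mod 10), carry-in 0) doesn't pin C yet; pick C=1 and continue ⇒ C=1.
Step 3. [col 1: R + C ≡ D (mod 10)] from column 1 (R=9, C=1, carry-in 0, digits 1,9 already taken and all letters distinct): D must equal 0 ⇒ D=0.
Step 4. [col 2: S + E ≡ G (mod 10)] column 2 (S + E ≡ G (mod 10), carry-in 1) doesn't pin S yet; pick S=7 and continue. So S=7.
Step 5. [col 2: S + E ≡ G (mod 10)] several values work for G in column 2 (S + E ≡ G (mod 10), carry-in 1); try G=3 ⇒ G=3.
Step 6. [col 2: S + E ≡ G (mod 10)] from column 2 (S=7, G=3, carry-in 1, digits 0,1,3,7,9 already taken and all letters distinct): E must equal 5, so E=5.
Step 7. [col 3: L + L ≡ G (mod 10)] in column 3 we have L+L≡G with carry-in 1; given G=3 and digits 0,1,3,5,7,9 already taken and all letters distinct, that pins L to 6. So L=6.
Step 8. [col 4: D + S ≡ N (mod 10)] column 4 reads D+S+carry(1)=N with D=0, S=7; with digits 0,1,3,5,6,7,9 already taken and all letters distinct, the only value for N is 8. So N=8.
Step 9. [col 5: H + G ≡ E (mod 10)] from column 5 (G=3, E=5, carry-in 0, digits 0,1,3,5,6,7,8,9 already taken and all letters distinct): H must equal 2. So H=2.

Answer: C=1, D=0, E=5, G=3, H=2, L=6, N=8, R=9, S=7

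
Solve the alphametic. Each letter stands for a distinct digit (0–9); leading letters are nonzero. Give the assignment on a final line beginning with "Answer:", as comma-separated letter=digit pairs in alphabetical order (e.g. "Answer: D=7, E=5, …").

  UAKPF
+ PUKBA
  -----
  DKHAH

Step 1. [col 1: F + A ≡ H (mod 10)] A=2 is one option consistent with column 1 (F + A ≡ H (mod 10), carry-in 0) — take it ⇒ A=2.
Step 2. [col 1: F + A ≡ H (mod 10)] no forcing yet in column 1 (carry-in 0); H=7 is free and consistent — try it ⇒ H=7.
Step 3. [col 1: F + A ≡ H (mod 10)] column 1 reads F+A+carry(0)=H with A=2, H=7; with digits 2,7 already taken and all letters distinct, the only value for F is 5, so F=5.
Step 4. [col 2: P + B ≡ A (mod 10)] no forcing yet in column 2 (carry-in 0); B=4 is free and consistent — try it. So B=4.
Step 5. [col 2: P + B ≡ A (mod 10)] column 2: given B=4, A=2, carry-in 0, and digits 2,4,5,7 already taken and all letters distinct, P+B≡A (mod 10) forces P=8 ⇒ P=8.
Step 6. [col 3: K + K ≡ H (mod 10)] column 3: given H=7, carry-in 1, and digits 2,4,5,7,8 already taken and all letters distinct, K+K≡H (mod 10) forces K=3. So K=3.
Step 7. [col 4: A + U ≡ K (mod 10)] column 4: given A=2, K=3, carry-in 0, and digits 2,3,4,5,7,8 already taken and all letters distinct, A+U≡K (mod 10) forces U=1. So U=1.
Step 8. [col 5: U + P ≡ D (mod 10)] column 5 reads U+P+carry(0)=D with U=1, P=8; with digits 1,2,3,4,5,7,8 already taken and all letters distinct, the only value for D is 9 ⇒ D=9.

Answer: A=2, B=4, D=9, F=5, H=7, K=3, P=8, U=1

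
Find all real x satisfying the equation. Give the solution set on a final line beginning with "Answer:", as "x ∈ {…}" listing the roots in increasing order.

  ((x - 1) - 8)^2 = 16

Step 1. [((x - 1) - 8)^2 = 16] 16 ≥ 0, LHS is (·)² — take ±√ ⇒ sqrt: (x - 1) - 8 = 4 or -4.
Step 2. [(x - 1) - 8 = 4 or -4] add 8: x sits inside (… - 8). So sub: x - 1 = 12 or 4.
Step 3. [x - 1 = 12 or 4] 1 comes off first (add 1). So sub: x = 13 or 5.

Answer: x ∈ {5, 13}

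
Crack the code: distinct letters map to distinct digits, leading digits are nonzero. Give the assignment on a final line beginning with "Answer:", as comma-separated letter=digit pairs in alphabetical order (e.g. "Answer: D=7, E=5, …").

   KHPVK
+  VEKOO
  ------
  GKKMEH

Step 1. [col 1: K + O ≡ H (mod 10)] several values work for H in column 1 (K + O ≡ H (mod 10), carry-in 0); try H=8 ⇒ H=8.
Step 2. [col 1: K + O ≡ H (mod 10)] several values work for O in column 1 (K + O ≡ H (mod 10), carry-in 0); try O=5. So O=5.
Step 3. [col 1: K + O ≡ H (mod 10)] from column 1 (O=5, H=8, carry-in 0, digits 5,8 already taken and all letters distinct): K must equal 3, so K=3.
Step 4. [G] the sum has 6 digits but both addends have 5; that extra leading digit G is the final carry, namely 1, so G=1.
Step 5. [col 2: V + O ≡ E (mod 10)] no forcing yet in column 2 (carry-in 0); V=9 is free and consistent — try it. So V=9.
Step 6. [col 2: V + O ≡ E (mod 10)] from column 2 (V=9, O=5, carry-in 0, digits 1,3,5,8,9 already taken and all letters distinct): E must equal 4, so E=4.
Step 7. [col 3: P + K ≡ M (mod 10)] no forcing yet in column 3 (carry-in 1); M=0 is free and consistent — try it. So M=0.
Step 8. [col 3: P + K ≡ M (mod 10)] in column 3 we have P+K≡M with carry-in 1; given K=3, M=0 and digits 0,1,3,4,5,8,9 already taken and all letters distinct, that pins P to 6. So P=6.

Answer: E=4, G=1, H=8, K=3, M=0, O=5, P=6, V=9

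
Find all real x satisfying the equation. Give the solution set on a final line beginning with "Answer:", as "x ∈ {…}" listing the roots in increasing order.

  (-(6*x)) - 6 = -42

Step 1. [(-(6*x)) - 6 = -42] add 6: x sits inside (… - 6) ⇒ sub: -(6*x) = -36.
Step 2. [-(6*x) = -36] leading − — multiply by −1, so neg: 6*x = 36.
Step 3. [6*x = 36] leading coefficient 6: divide by 6. So div: x = 6.

Answer: x ∈ {6}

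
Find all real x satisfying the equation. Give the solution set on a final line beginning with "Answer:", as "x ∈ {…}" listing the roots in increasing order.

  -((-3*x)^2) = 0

Step 1. [-((-3*x)^2) = 0] leading − — multiply by −1 ⇒ neg: (-3*x)^2 = 0.
Step 2. [(-3*x)^2 = 0] 0 ≥ 0, LHS is (·)² — take ±√ ⇒ sqrt: -3*x = 0.
Step 3. [-3*x = 0] divide by the outer -3, so div: x = 0.

Answer: x ∈ {0}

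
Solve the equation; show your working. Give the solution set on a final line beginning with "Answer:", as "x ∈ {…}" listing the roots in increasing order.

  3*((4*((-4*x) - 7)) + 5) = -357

Step 1. [3*((4*((-4*x) - 7)) + 5) = -357] divide by the outer 3. So div: (4*((-4*x) - 7)) + 5 = -119.
Step 2. [(4*((-4*x) - 7)) + 5 = -119] the outer +5 inverts by subtracting 5. So sub: 4*((-4*x) - 7) = -124.
Step 3. [4*((-4*x) - 7) = -124] 4 out front; divide by 4, so div: (-4*x) - 7 = -31.
Step 4. [(-4*x) - 7 = -31] -7 is outermost — add 7 both sides, so sub: -4*x = -24.
Step 5. [-4*x = -24] LHS = -4·(…); ÷-4 both sides, so div: x = 6.

Answer: x ∈ {6}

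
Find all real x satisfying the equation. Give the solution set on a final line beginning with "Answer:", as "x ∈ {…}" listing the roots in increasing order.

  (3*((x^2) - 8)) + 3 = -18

Step 1. [(3*((x^2) - 8)) + 3 = -18] 3 divides every term; factor it out, so factor: ((x^2) - 8) + 1 = -6.
Step 2. [((x^2) - 8) + 1 = -6] the outer +1 inverts by subtracting 1 ⇒ sub: (x^2) - 8 = -7.
Step 3. [(x^2) - 8 = -7] -8 is outermost — add 8 both sides. So sub: x^2 = 1.
Step 4. [x^2 = 1] √ both sides: 1 ≥ 0 gives two branches, so sqrt: x = 1 or -1.

Answer: x ∈ {-1, 1}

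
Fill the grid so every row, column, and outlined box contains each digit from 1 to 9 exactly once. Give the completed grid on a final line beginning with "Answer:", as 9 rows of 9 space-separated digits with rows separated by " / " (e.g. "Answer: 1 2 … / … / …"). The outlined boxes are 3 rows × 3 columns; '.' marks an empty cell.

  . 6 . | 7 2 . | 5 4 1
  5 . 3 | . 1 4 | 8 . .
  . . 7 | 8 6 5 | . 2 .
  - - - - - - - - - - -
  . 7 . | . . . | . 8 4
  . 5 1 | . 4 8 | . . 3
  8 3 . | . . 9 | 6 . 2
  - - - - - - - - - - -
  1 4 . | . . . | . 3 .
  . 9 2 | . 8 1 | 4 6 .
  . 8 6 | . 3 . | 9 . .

Step 1. [r8c4∈{5}] r8c4 is down to just 5, so r8c4=5.
Step 2. [r8c9∈{7}] r8c9's peers cover all but 7. So r8c9=7.
Step 3. [r1c1∈{9}] r1c1 has the single candidate 9. So r1c1=9.
Step 4. [r6c8∈{1,5,7}] across box 6, 5 lands solely at r6c8 ⇒ r6c8=5.
Step 5. [r4c4∈{1,2,3,6}] col 4 places 3 nowhere but r4c4. So r4c4=3.
Step 6. [r2c4∈{9}] r2c4 is down to just 9. So r2c4=9.
Step 7. [r7c7∈{2}] r7c7 has the single candidate 2 ⇒ r7c7=2.
Step 8. [r7c4∈{6}] nothing but 6 survives at r7c4 ⇒ r7c4=6.
Step 9. [r5c4∈{2}] r5c4 has the single candidate 2, so r5c4=2.
Step 10. [r7c6∈{7}] r7c6 is down to just 7, so r7c6=7.
Step 11. [r5c7∈{7}] nothing but 7 survives at r5c7 ⇒ r5c7=7.
Step 12. [r7c3∈{5}] only 5 remains possible at r7c3. So r7c3=5.
Step 13. [r4c1∈{2,6}] row 4 places 2 nowhere but r4c1, so r4c1=2.
Step 14. [r4c7∈{1}] r4c7's peers cover all but 1 ⇒ r4c7=1.
Step 15. [r4c6∈{6}] r4c6 has the single candidate 6 ⇒ r4c6=6.
Step 16. [r4c5∈{5}] nothing but 5 survives at r4c5 ⇒ r4c5=5.
Step 17. [r9c9∈{5}] only 5 remains possible at r9c9, so r9c9=5.
Step 18. [r9c6∈{2}] r9c6 is down to just 2. So r9c6=2.
Step 19. [r5c8∈{9}] nothing but 9 survives at r5c8. So r5c8=9.
Step 20. [r3c7∈{3}] nothing but 3 survives at r3c7, so r3c7=3.
Step 21. [r1c6∈{3}] r1c6's peers cover all but 3, so r1c6=3.
Step 22. [r3c9∈{9}] nothing but 9 survives at r3c9, so r3c9=9.
Step 23. [r7c5∈{9}] r7c5 has the single candidate 9, so r7c5=9.
Step 24. [r9c8∈{1}] r9c8's peers cover all but 1, so r9c8=1.
Step 25. [r5c1∈{6}] nothing but 6 survives at r5c1, so r5c1=6.
Step 26. [r1c3∈{8}] r1c3's peers cover all but 8 ⇒ r1c3=8.
Step 27. [r6c4∈{1}] r6c4 is down to just 1. So r6c4=1.
Step 28. [r2c9∈{6}] r2c9 is down to just 6. So r2c9=6.
Step 29. [r6c5∈{7}] r6c5 has the single candidate 7 ⇒ r6c5=7.
Step 30. [r8c1∈{3}] r8c1 has the single candidate 3, so r8c1=3.
Step 31. [r3c2∈{1}] only 1 remains possible at r3c2 ⇒ r3c2=1.
Step 32. [r6c3∈{4}] only 4 remains possible at r6c3 ⇒ r6c3=4.
Step 33. [r4c3∈{9}] nothing but 9 survives at r4c3, so r4c3=9.
Step 34. [r2c2∈{2}] r2c2 has the single candidate 2 ⇒ r2c2=2.
Step 35. [r3c1∈{4}] only 4 remains possible at r3c1. So r3c1=4.
Step 36. [r9c1∈{7}] r9c1's peers cover all but 7 ⇒ r9c1=7.
Step 37. [r7c9∈{8}] nothing but 8 survives at r7c9. So r7c9=8.
Step 38. [r2c8∈{7}] only 7 remains possible at r2c8 ⇒ r2c8=7.
Step 39. [r9c4∈{4}] nothing but 4 survives at r9c4. So r9c4=4.

Answer: 9 6 8 7 2 3 5 4 1 / 5 2 3 9 1 4 8 7 6 / 4 1 7 8 6 5 3 2 9 / 2 7 9 3 5 6 1 8 4 / 6 5 1 2 4 8 7 9 3 / 8 3 4 1 7 9 6 5 2 / 1 4 5 6 9 7 2 3 8 / 3 9 2 5 8 1 4 6 7 / 7 8 6 4 3 2 9 1 5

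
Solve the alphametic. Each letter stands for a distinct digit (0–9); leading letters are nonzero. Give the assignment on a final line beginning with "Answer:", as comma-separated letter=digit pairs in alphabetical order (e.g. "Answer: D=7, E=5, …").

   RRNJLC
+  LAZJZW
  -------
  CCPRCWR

Step 1. [col 1: C + W ≡ R (mod 10)] no forcing yet in column 1 (carry-in 0); R=5 is free and consistent — try it ⇒ R=5.
Step 2. [col 1: C + W ≡ R (mod 10)] several values work for W in column 1 (C + W ≡ R (mod 10), carry-in 0); try W=4. So W=4.
Step 3. [col 1: C + W ≡ R (mod 10)] column 1 reads C+W+carry(0)=R with W=4, R=5; with digits 4,5 already taken and all letters distinct, the only value for C is 1 ⇒ C=1.
Step 4. [col 2: L + Z ≡ W (mod 10)] several values work for L in column 2 (L + Z ≡ W (mod 10), carry-in 0); try L=6, so L=6.
Step 5. [col 2: L + Z ≡ W (mod 10)] in column 2 we have L+Z≡W with carry-in 0; given L=6, W=4 and digits 1,4,5,6 already taken and all letters distinct, that pins Z to 8, so Z=8.
Step 6. [col 3: J + J ≡ C (mod 10)] column 3 reads J+J+carry(1)=C with C=1; with digits 1,4,5,6,8 already taken and all letters distinct, the only value for J is 0 ⇒ J=0.
Step 7. [col 4: N + Z ≡ R (mod 10)] column 4 reads N+Z+carry(0)=R with Z=8, R=5; with digits 0,1,4,5,6,8 already taken and all letters distinct, the only value for N is 7, so N=7.
Step 8. [col 5: R + A ≡ P (mod 10)] from column 5 (R=5, carry-in 1, digits 0,1,4,5,6,7,8 already taken and all letters distinct): P must equal 9 ⇒ P=9.
Step 9. [col 5: R + A ≡ P (mod 10)] from column 5 (R=5, P=9, carry-in 1, digits 0,1,4,5,6,7,8,9 already taken and all letters distinct): A must equal 3. So A=3.

Answer: A=3, C=1, J=0, L=6, N=7, P=9, R=5, W=4, Z=8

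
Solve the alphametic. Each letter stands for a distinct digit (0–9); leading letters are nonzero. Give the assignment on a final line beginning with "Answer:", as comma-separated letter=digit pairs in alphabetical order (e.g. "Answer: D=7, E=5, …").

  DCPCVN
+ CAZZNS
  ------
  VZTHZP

Step 1. [col 1: N + S ≡ P (mod 10)] several values work for P in column 1 (N + S ≡ P (mod 10), carry-in 0); try P=7 ⇒ P=7.
Step 2. [col 1: N + S ≡ P (mod 10)] column 1 (N + S ≡ P (mod 10), carry-in 0) doesn't pin N yet; pick N=5 and continue. So N=5.
Step 3. [col 1: N + S ≡ P (mod 10)] column 1 reads N+S+carry(0)=P with N=5, P=7; with digits 5,7 already taken and all letters distinct, the only value for S is 2, so S=2.
Step 4. [col 2: V + N ≡ Z (mod 10)] no forcing yet in column 2 (carry-in 0); V=9 is free and consistent — try it. So V=9.
Step 5. [col 2: V + N ≡ Z (mod 10)] column 2: given V=9, N=5, carry-in 0, and digits 2,5,7,9 already taken and all letters distinct, V+N≡Z (mod 10) forces Z=4 ⇒ Z=4.
Step 6. [col 3: C + Z ≡ H (mod 10)] no forcing yet in column 3 (carry-in 1); H=8 is free and consistent — try it ⇒ H=8.
Step 7. [col 3: C + Z ≡ H (mod 10)] from column 3 (Z=4, H=8, carry-in 1, digits 2,4,5,7,8,9 already taken and all letters distinct): C must equal 3. So C=3.
Step 8. [col 4: P + Z ≡ T (mod 10)] column 4 reads P+Z+carry(0)=T with P=7, Z=4; with digits 2,3,4,5,7,8,9 already taken and all letters distinct, the only value for T is 1. So T=1.
Step 9. [col 5: C + A ≡ Z (mod 10)] column 5 reads C+A+carry(1)=Z with C=3, Z=4; with digits 1,2,3,4,5,7,8,9 already taken and all letters distinct, the only value for A is 0. So A=0.
Step 10. [col 6: D + C ≡ V (mod 10)] from column 6 (C=3, V=9, carry-in 0, digits 0,1,2,3,4,5,7,8,9 already taken and all letters distinct): D must equal 6. So D=6.

Answer: A=0, C=3, D=6, H=8, N=5, P=7, S=2, T=1, V=9, Z=4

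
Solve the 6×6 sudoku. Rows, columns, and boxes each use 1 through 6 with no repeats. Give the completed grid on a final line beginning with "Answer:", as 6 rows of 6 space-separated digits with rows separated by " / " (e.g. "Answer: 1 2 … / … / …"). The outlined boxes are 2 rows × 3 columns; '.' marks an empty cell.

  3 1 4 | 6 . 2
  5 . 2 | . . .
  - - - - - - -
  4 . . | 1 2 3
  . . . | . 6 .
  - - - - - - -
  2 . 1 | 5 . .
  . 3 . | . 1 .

Step 1. [r4c6∈{4,5}] col 6 places 5 nowhere but r4c6, so r4c6=5.
Step 2. [r5c2∈{4,6}] r5c2 is the only open cell in col 2 admitting 4. So r5c2=4.
Step 3. [r2c5∈{3,4}] across col 5, 4 lands solely at r2c5. So r2c5=4.
Step 4. [r6c1∈{6}] r6c1's peers cover all but 6. So r6c1=6.
Step 5. [r3c3∈{5,6}] 6 has one home in col 3: r3c3. So r3c3=6.
Step 6. [r4c4∈{4}] only 4 remains possible at r4c4. So r4c4=4.
Step 7. [r3c2∈{5}] r3c2 is down to just 5 ⇒ r3c2=5.
Step 8. [r4c1∈{1}] nothing but 1 survives at r4c1. So r4c1=1.
Step 9. [r5c6∈{6}] r5c6 is down to just 6, so r5c6=6.
Step 10. [r6c6∈{4}] nothing but 4 survives at r6c6 ⇒ r6c6=4.
Step 11. [r1c5∈{5}] only 5 remains possible at r1c5. So r1c5=5.
Step 12. [r5c5∈{3}] r5c5's peers cover all but 3, so r5c5=3.
Step 13. [r4c3∈{3}] r4c3's peers cover all but 3 ⇒ r4c3=3.
Step 14. [r6c3∈{5}] r6c3 has the single candidate 5, so r6c3=5.
Step 15. [r4c2∈{2}] r4c2's peers cover all but 2, so r4c2=2.
Step 16. [r2c2∈{6}] r2c2 has the single candidate 6. So r2c2=6.
Step 17. [r2c4∈{3}] r2c4's peers cover all but 3, so r2c4=3.
Step 18. [r6c4∈{2}] r6c4 has the single candidate 2, so r6c4=2.
Step 19. [r2c6∈{1}] r2c6 is down to just 1 ⇒ r2c6=1.

Answer: 3 1 4 6 5 2 / 5 6 2 3 4 1 / 4 5 6 1 2 3 / 1 2 3 4 6 5 / 2 4 1 5 3 6 / 6 3 5 2 1 4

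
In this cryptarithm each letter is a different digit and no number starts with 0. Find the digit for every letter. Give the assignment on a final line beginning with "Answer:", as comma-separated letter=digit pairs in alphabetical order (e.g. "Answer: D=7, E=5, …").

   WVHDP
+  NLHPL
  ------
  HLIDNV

Step 1. [H] H is the leading digit of a 6-digit sum of two 5-digit numbers; the final carry is exactly 1 ⇒ H=1.
Step 2. [col 1: P + L ≡ V (mod 10)] column 1 (P + L ≡ V (mod 10), carry-in 0) doesn't pin V yet; pick V=9 and continue. So V=9.
Step 3. [col 1: P + L ≡ V (mod 10)] several values work for P in column 1 (P + L ≡ V (mod 10), carry-in 0); try P=5 ⇒ P=5.
Step 4. [col 1: P + L ≡ V (mod 10)] from column 1 (P=5, V=9, carry-in 0, digits 1,5,9 already taken and all letters distinct): L must equal 4 ⇒ L=4.
Step 5. [col 2: D + P ≡ N (mod 10)] D=2 is one option consistent with column 2 (D + P ≡ N (mod 10), carry-in 0) — take it, so D=2.
Step 6. [col 2: D + P ≡ N (mod 10)] in column 2 we have D+P≡N with carry-in 0; given D=2, P=5 and digits 1,2,4,5,9 already taken and all letters distinct, that pins N to 7. So N=7.
Step 7. [col 4: V + L ≡ I (mod 10)] from column 4 (V=9, L=4, carry-in 0, digits 1,2,4,5,7,9 already taken and all letters distinct): I must equal 3 ⇒ I=3.
Step 8. [col 5: W + N ≡ L (mod 10)] from column 5 (N=7, L=4, carry-in 1, digits 1,2,3,4,5,7,9 already taken and all letters distinct): W must equal 6. So W=6.

Answer: D=2, H=1, I=3, L=4, N=7, P=5, V=9, W=6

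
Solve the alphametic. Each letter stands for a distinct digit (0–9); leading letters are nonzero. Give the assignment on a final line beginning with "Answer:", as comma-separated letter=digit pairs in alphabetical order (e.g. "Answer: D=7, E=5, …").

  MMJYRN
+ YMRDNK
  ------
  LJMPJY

Step 1. [col 1: N + K ≡ Y (mod 10)] no forcing yet in column 1 (carry-in 0); K=2 is free and consistent — try it ⇒ K=2.
Step 2. [col 1: N + K ≡ Y (mod 10)] column 1 (N + K ≡ Y (mod 10), carry-in 0) doesn't pin N yet; pick N=6 and continue ⇒ N=6.
Step 3. [col 1: N + K ≡ Y (mod 10)] in column 1 we have N+K≡Y with carry-in 0; given N=6, K=2 and digits 2,6 already taken and all letters distinct, that pins Y to 8. So Y=8.
Step 4. [col 2: R + N ≡ J (mod 10)] J=3 is one option consistent with column 2 (R + N ≡ J (mod 10), carry-in 0) — take it, so J=3.
Step 5. [col 2: R + N ≡ J (mod 10)] column 2: given N=6, J=3, carry-in 0, and digits 2,3,6,8 already taken and all letters distinct, R+N≡J (mod 10) forces R=7, so R=7.
Step 6. [col 3: Y + D ≡ P (mod 10)] P=4 is one option consistent with column 3 (Y + D ≡ P (mod 10), carry-in 1) — take it. So P=4.
Step 7. [col 3: Y + D ≡ P (mod 10)] column 3 reads Y+D+carry(1)=P with Y=8, P=4; with digits 2,3,4,6,7,8 already taken and all letters distinct, the only value for D is 5 ⇒ D=5.
Step 8. [col 4: J + R ≡ M (mod 10)] from column 4 (J=3, R=7, carry-in 1, digits 2,3,4,5,6,7,8 already taken and all letters distinct): M must equal 1, so M=1.
Step 9. [col 6: M + Y ≡ L (mod 10)] from column 6 (M=1, Y=8, carry-in 0, digits 1,2,3,4,5,6,7,8 already taken and all letters distinct): L must equal 9 ⇒ L=9.

Answer: D=5, J=3, K=2, L=9, M=1, N=6, P=4, R=7, Y=8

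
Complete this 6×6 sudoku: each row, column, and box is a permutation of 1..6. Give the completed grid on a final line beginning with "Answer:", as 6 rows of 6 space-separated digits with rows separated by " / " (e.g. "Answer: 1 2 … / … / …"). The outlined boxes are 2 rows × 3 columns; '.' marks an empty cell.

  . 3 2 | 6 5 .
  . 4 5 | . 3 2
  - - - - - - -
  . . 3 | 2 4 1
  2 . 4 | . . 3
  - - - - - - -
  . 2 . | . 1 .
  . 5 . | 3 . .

Step 1. [r5c4∈{4,5}] col 4 places 4 nowhere but r5c4, so r5c4=4.
Step 2. [r5c3∈{6}] r5c3 has the single candidate 6, so r5c3=6.
Step 3. [r4c5∈{6}] r4c5 has the single candidate 6 ⇒ r4c5=6.
Step 4. [r1c1∈{1}] only 1 remains possible at r1c1 ⇒ r1c1=1.
Step 5. [r3c1∈{5,6}] row 3 places 5 nowhere but r3c1 ⇒ r3c1=5.
Step 6. [r2c1∈{6}] only 6 remains possible at r2c1, so r2c1=6.
Step 7. [r6c5∈{2}] only 2 remains possible at r6c5, so r6c5=2.
Step 8. [r6c1∈{4}] nothing but 4 survives at r6c1, so r6c1=4.
Step 9. [r6c6∈{6}] r6c6 is down to just 6 ⇒ r6c6=6.
Step 10. [r6c3∈{1}] r6c3 is down to just 1, so r6c3=1.
Step 11. [r4c2∈{1}] only 1 remains possible at r4c2, so r4c2=1.
Step 12. [r5c6∈{5}] nothing but 5 survives at r5c6, so r5c6=5.
Step 13. [r2c4∈{1}] r2c4 has the single candidate 1 ⇒ r2c4=1.
Step 14. [r5c1∈{3}] only 3 remains possible at r5c1. So r5c1=3.
Step 15. [r4c4∈{5}] r4c4 has the single candidate 5. So r4c4=5.
Step 16. [r3c2∈{6}] nothing but 6 survives at r3c2 ⇒ r3c2=6.
Step 17. [r1c6∈{4}] r1c6 is down to just 4 ⇒ r1c6=4.

Answer: 1 3 2 6 5 4 / 6 4 5 1 3 2 / 5 6 3 2 4 1 / 2 1 4 5 6 3 / 3 2 6 4 1 5 / 4 5 1 3 2 6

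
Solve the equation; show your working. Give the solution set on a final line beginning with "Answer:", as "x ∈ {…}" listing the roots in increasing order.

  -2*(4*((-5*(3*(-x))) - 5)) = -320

Step 1. [-2*(4*((-5*(3*(-x))) - 5)) = -320] LHS = -2·(…); ÷-2 both sides ⇒ div: 4*((-5*(3*(-x))) - 5) = 160.
Step 2. [4*((-5*(3*(-x))) - 5) = 160] divide by the outer 4 ⇒ div: (-5*(3*(-x))) - 5 = 40.
Step 3. [(-5*(3*(-x))) - 5 = 40] -5 divides every term; factor it out. So factor: (3*(-x)) + 1 = -8.
Step 4. [(3*(-x)) + 1 = -8] 1 comes off first (subtract 1) ⇒ sub: 3*(-x) = -9.
Step 5. [3*(-x) = -9] LHS = 3·(…); ÷3 both sides ⇒ div: -x = -3.
Step 6. [-x = -3] leading − — multiply by −1, so neg: x = 3.

Answer: x ∈ {3}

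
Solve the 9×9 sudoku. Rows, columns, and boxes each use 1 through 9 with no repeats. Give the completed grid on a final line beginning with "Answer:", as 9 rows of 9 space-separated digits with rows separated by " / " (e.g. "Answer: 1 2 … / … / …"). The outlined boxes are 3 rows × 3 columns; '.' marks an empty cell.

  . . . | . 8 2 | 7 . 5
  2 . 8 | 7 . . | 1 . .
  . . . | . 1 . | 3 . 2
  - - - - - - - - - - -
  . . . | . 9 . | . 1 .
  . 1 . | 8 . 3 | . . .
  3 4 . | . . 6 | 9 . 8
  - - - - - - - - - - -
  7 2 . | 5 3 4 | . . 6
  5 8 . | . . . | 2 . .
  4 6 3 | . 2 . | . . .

Step 1. [r3c8∈{4,6,8,9}] row 3 places 8 nowhere but r3c8. So r3c8=8.
Step 2. [r7c8∈{9}] r7c8's peers cover all but 9. So r7c8=9.
Step 3. [r8c3∈{1,9}] 9 has one home in box 7: r8c3. So r8c3=9.
Step 4. [r9c6∈{1,7,8,9}] across col 6, 8 lands solely at r9c6, so r9c6=8.
Step 5. [r8c6∈{1,7}] in col 6, 1 fits only at r8c6, so r8c6=1.
Step 6. [r4c6∈{5,7}] col 6 places 7 nowhere but r4c6, so r4c6=7.
Step 7. [r4c2∈{5}] r4c2's peers cover all but 5, so r4c2=5.
Step 8. [r3c3∈{4,5,6,7}] col 3 places 5 nowhere but r3c3. So r3c3=5.
Step 9. [r3c6∈{9}] only 9 remains possible at r3c6 ⇒ r3c6=9.
Step 10. [r3c1∈{6}] r3c1 has the single candidate 6, so r3c1=6.
Step 11. [r1c4∈{3,4,6}] r1c4 is the only open cell in col 4 admitting 3, so r1c4=3.
Step 12. [r2c5∈{4,5,6}] in box 2, 6 fits only at r2c5. So r2c5=6.
Step 13. [r5c5∈{4,5}] 4 has one home in col 5: r5c5 ⇒ r5c5=4.
Step 14. [r5c9∈{7}] only 7 remains possible at r5c9 ⇒ r5c9=7.
Step 15. [r8c8∈{3,4,7}] col 8 places 3 nowhere but r8c8, so r8c8=3.
Step 16. [r1c1∈{1,9}] r1c1 is the only open cell in col 1 admitting 1. So r1c1=1.
Step 17. [r9c7∈{5}] r9c7's peers cover all but 5. So r9c7=5.
Step 18. [r5c7∈{6}] r5c7 is down to just 6. So r5c7=6.
Step 19. [r5c3∈{2}] r5c3 has the single candidate 2 ⇒ r5c3=2.
Step 20. [r2c8∈{4}] r2c8 has the single candidate 4, so r2c8=4.
Step 21. [r6c8∈{2,5}] 2 has one home in col 8: r6c8 ⇒ r6c8=2.
Step 22. [r4c7∈{4}] r4c7's peers cover all but 4. So r4c7=4.
Step 23. [r2c9∈{9}] nothing but 9 survives at r2c9 ⇒ r2c9=9.
Step 24. [r2c2∈{3}] r2c2 is down to just 3, so r2c2=3.
Step 25. [r8c5∈{7}] r8c5 has the single candidate 7 ⇒ r8c5=7.
Step 26. [r9c8∈{7}] r9c8 has the single candidate 7 ⇒ r9c8=7.
Step 27. [r1c2∈{9}] r1c2 is down to just 9 ⇒ r1c2=9.
Step 28. [r2c6∈{5}] r2c6 has the single candidate 5. So r2c6=5.
Step 29. [r4c9∈{3}] only 3 remains possible at r4c9 ⇒ r4c9=3.
Step 30. [r6c5∈{5}] r6c5's peers cover all but 5 ⇒ r6c5=5.
Step 31. [r6c3∈{7}] r6c3's peers cover all but 7. So r6c3=7.
Step 32. [r9c9∈{1}] r9c9's peers cover all but 1 ⇒ r9c9=1.
Step 33. [r4c1∈{8}] only 8 remains possible at r4c1 ⇒ r4c1=8.
Step 34. [r6c4∈{1}] r6c4's peers cover all but 1. So r6c4=1.
Step 35. [r3c4∈{4}] only 4 remains possible at r3c4, so r3c4=4.
Step 36. [r5c1∈{9}] r5c1 has the single candidate 9, so r5c1=9.
Step 37. [r7c3∈{1}] only 1 remains possible at r7c3. So r7c3=1.
Step 38. [r5c8∈{5}] only 5 remains possible at r5c8. So r5c8=5.
Step 39. [r1c3∈{4}] nothing but 4 survives at r1c3 ⇒ r1c3=4.
Step 40. [r3c2∈{7}] r3c2's peers cover all but 7, so r3c2=7.
Step 41. [r1c8∈{6}] r1c8 has the single candidate 6 ⇒ r1c8=6.
Step 42. [r8c4∈{6}] r8c4 is down to just 6. So r8c4=6.
Step 43. [r4c4∈{2}] r4c4's peers cover all but 2. So r4c4=2.
Step 44. [r4c3∈{6}] r4c3 has the single candidate 6, so r4c3=6.
Step 45. [r9c4∈{9}] only 9 remains possible at r9c4, so r9c4=9.
Step 46. [r7c7∈{8}] only 8 remains possible at r7c7 ⇒ r7c7=8.
Step 47. [r8c9∈{4}] r8c9 is down to just 4 ⇒ r8c9=4.

Answer: 1 9 4 3 8 2 7 6 5 / 2 3 8 7 6 5 1 4 9 / 6 7 5 4 1 9 3 8 2 / 8 5 6 2 9 7 4 1 3 / 9 1 2 8 4 3 6 5 7 / 3 4 7 1 5 6 9 2 8 / 7 2 1 5 3 4 8 9 6 / 5 8 9 6 7 1 2 3 4 / 4 6 3 9 2 8 5 7 1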